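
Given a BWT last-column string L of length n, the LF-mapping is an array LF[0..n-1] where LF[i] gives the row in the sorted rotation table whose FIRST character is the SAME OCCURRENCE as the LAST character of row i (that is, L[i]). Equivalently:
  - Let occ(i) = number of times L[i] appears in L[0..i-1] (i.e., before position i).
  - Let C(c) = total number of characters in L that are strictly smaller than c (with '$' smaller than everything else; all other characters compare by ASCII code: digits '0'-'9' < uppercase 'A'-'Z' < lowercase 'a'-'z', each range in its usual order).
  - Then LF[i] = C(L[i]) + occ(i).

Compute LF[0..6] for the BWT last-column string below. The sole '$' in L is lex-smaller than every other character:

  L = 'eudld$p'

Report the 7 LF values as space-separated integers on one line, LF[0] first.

Char counts: '$':1, 'd':2, 'e':1, 'l':1, 'p':1, 'u':1
C (first-col start): C('$')=0, C('d')=1, C('e')=3, C('l')=4, C('p')=5, C('u')=6
L[0]='e': occ=0, LF[0]=C('e')+0=3+0=3
L[1]='u': occ=0, LF[1]=C('u')+0=6+0=6
L[2]='d': occ=0, LF[2]=C('d')+0=1+0=1
L[3]='l': occ=0, LF[3]=C('l')+0=4+0=4
L[4]='d': occ=1, LF[4]=C('d')+1=1+1=2
L[5]='$': occ=0, LF[5]=C('$')+0=0+0=0
L[6]='p': occ=0, LF[6]=C('p')+0=5+0=5

Answer: 3 6 1 4 2 0 5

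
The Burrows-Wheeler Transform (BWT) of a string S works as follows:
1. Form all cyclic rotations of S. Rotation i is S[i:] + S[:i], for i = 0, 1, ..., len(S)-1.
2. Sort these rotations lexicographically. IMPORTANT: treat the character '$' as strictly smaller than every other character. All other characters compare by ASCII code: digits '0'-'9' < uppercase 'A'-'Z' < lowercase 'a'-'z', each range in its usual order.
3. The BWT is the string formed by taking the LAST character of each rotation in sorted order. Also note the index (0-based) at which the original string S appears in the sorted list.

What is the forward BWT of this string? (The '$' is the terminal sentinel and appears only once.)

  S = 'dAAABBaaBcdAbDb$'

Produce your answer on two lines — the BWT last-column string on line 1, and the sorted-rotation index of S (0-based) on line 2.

All 16 rotations (rotation i = S[i:]+S[:i]):
  rot[0] = dAAABBaaBcdAbDb$
  rot[1] = AAABBaaBcdAbDb$d
  rot[2] = AABBaaBcdAbDb$dA
  rot[3] = ABBaaBcdAbDb$dAA
  rot[4] = BBaaBcdAbDb$dAAA
  rot[5] = BaaBcdAbDb$dAAAB
  rot[6] = aaBcdAbDb$dAAABB
  rot[7] = aBcdAbDb$dAAABBa
  rot[8] = BcdAbDb$dAAABBaa
  rot[9] = cdAbDb$dAAABBaaB
  rot[10] = dAbDb$dAAABBaaBc
  rot[11] = AbDb$dAAABBaaBcd
  rot[12] = bDb$dAAABBaaBcdA
  rot[13] = Db$dAAABBaaBcdAb
  rot[14] = b$dAAABBaaBcdAbD
  rot[15] = $dAAABBaaBcdAbDb
Sorted (with $ < everything):
  sorted[0] = $dAAABBaaBcdAbDb  (last char: 'b')
  sorted[1] = AAABBaaBcdAbDb$d  (last char: 'd')
  sorted[2] = AABBaaBcdAbDb$dA  (last char: 'A')
  sorted[3] = ABBaaBcdAbDb$dAA  (last char: 'A')
  sorted[4] = AbDb$dAAABBaaBcd  (last char: 'd')
  sorted[5] = BBaaBcdAbDb$dAAA  (last char: 'A')
  sorted[6] = BaaBcdAbDb$dAAAB  (last char: 'B')
  sorted[7] = BcdAbDb$dAAABBaa  (last char: 'a')
  sorted[8] = Db$dAAABBaaBcdAb  (last char: 'b')
  sorted[9] = aBcdAbDb$dAAABBa  (last char: 'a')
  sorted[10] = aaBcdAbDb$dAAABB  (last char: 'B')
  sorted[11] = b$dAAABBaaBcdAbD  (last char: 'D')
  sorted[12] = bDb$dAAABBaaBcdA  (last char: 'A')
  sorted[13] = cdAbDb$dAAABBaaB  (last char: 'B')
  sorted[14] = dAAABBaaBcdAbDb$  (last char: '$')
  sorted[15] = dAbDb$dAAABBaaBc  (last char: 'c')
Last column: bdAAdABabaBDAB$c
Original string S is at sorted index 14

Answer: bdAAdABabaBDAB$c
14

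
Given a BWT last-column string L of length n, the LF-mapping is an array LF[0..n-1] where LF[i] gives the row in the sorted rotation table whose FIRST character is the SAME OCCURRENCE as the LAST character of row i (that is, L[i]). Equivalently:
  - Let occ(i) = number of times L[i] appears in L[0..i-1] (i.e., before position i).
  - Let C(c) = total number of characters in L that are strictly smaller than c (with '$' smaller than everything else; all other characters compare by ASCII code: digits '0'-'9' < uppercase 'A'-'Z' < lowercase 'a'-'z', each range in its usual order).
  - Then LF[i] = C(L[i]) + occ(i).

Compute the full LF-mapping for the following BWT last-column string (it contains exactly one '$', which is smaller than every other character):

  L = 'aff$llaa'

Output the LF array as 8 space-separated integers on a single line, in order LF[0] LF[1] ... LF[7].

Answer: 1 4 5 0 6 7 2 3

Derivation:
Char counts: '$':1, 'a':3, 'f':2, 'l':2
C (first-col start): C('$')=0, C('a')=1, C('f')=4, C('l')=6
L[0]='a': occ=0, LF[0]=C('a')+0=1+0=1
L[1]='f': occ=0, LF[1]=C('f')+0=4+0=4
L[2]='f': occ=1, LF[2]=C('f')+1=4+1=5
L[3]='$': occ=0, LF[3]=C('$')+0=0+0=0
L[4]='l': occ=0, LF[4]=C('l')+0=6+0=6
L[5]='l': occ=1, LF[5]=C('l')+1=6+1=7
L[6]='a': occ=1, LF[6]=C('a')+1=1+1=2
L[7]='a': occ=2, LF[7]=C('a')+2=1+2=3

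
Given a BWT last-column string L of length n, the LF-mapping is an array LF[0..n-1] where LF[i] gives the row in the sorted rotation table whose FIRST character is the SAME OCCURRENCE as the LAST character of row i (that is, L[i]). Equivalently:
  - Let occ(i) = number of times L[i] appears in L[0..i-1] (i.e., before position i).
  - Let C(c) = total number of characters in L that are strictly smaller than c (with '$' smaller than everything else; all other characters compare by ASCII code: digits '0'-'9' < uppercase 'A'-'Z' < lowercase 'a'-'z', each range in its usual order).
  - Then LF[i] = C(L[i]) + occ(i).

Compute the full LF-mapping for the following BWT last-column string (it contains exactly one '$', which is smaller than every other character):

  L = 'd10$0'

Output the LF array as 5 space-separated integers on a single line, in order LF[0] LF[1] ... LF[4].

Char counts: '$':1, '0':2, '1':1, 'd':1
C (first-col start): C('$')=0, C('0')=1, C('1')=3, C('d')=4
L[0]='d': occ=0, LF[0]=C('d')+0=4+0=4
L[1]='1': occ=0, LF[1]=C('1')+0=3+0=3
L[2]='0': occ=0, LF[2]=C('0')+0=1+0=1
L[3]='$': occ=0, LF[3]=C('$')+0=0+0=0
L[4]='0': occ=1, LF[4]=C('0')+1=1+1=2

Answer: 4 3 1 0 2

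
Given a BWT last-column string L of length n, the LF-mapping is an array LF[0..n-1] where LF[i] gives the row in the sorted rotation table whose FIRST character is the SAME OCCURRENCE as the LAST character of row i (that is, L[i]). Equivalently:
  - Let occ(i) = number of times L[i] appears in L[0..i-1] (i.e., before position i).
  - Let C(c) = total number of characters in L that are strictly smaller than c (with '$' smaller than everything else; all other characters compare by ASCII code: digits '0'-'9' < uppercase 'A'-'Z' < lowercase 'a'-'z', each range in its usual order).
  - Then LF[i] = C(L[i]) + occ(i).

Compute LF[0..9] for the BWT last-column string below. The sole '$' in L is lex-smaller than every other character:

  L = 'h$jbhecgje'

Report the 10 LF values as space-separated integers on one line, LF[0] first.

Answer: 6 0 8 1 7 3 2 5 9 4

Derivation:
Char counts: '$':1, 'b':1, 'c':1, 'e':2, 'g':1, 'h':2, 'j':2
C (first-col start): C('$')=0, C('b')=1, C('c')=2, C('e')=3, C('g')=5, C('h')=6, C('j')=8
L[0]='h': occ=0, LF[0]=C('h')+0=6+0=6
L[1]='$': occ=0, LF[1]=C('$')+0=0+0=0
L[2]='j': occ=0, LF[2]=C('j')+0=8+0=8
L[3]='b': occ=0, LF[3]=C('b')+0=1+0=1
L[4]='h': occ=1, LF[4]=C('h')+1=6+1=7
L[5]='e': occ=0, LF[5]=C('e')+0=3+0=3
L[6]='c': occ=0, LF[6]=C('c')+0=2+0=2
L[7]='g': occ=0, LF[7]=C('g')+0=5+0=5
L[8]='j': occ=1, LF[8]=C('j')+1=8+1=9
L[9]='e': occ=1, LF[9]=C('e')+1=3+1=4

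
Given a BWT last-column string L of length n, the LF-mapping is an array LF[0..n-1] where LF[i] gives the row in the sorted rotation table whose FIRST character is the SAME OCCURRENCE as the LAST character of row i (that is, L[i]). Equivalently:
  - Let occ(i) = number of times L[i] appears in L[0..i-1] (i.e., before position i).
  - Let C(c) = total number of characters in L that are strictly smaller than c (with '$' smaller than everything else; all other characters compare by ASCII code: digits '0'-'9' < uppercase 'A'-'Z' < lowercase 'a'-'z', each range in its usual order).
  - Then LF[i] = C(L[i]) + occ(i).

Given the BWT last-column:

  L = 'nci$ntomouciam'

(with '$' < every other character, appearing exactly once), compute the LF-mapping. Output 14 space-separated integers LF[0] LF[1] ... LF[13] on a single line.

Char counts: '$':1, 'a':1, 'c':2, 'i':2, 'm':2, 'n':2, 'o':2, 't':1, 'u':1
C (first-col start): C('$')=0, C('a')=1, C('c')=2, C('i')=4, C('m')=6, C('n')=8, C('o')=10, C('t')=12, C('u')=13
L[0]='n': occ=0, LF[0]=C('n')+0=8+0=8
L[1]='c': occ=0, LF[1]=C('c')+0=2+0=2
L[2]='i': occ=0, LF[2]=C('i')+0=4+0=4
L[3]='$': occ=0, LF[3]=C('$')+0=0+0=0
L[4]='n': occ=1, LF[4]=C('n')+1=8+1=9
L[5]='t': occ=0, LF[5]=C('t')+0=12+0=12
L[6]='o': occ=0, LF[6]=C('o')+0=10+0=10
L[7]='m': occ=0, LF[7]=C('m')+0=6+0=6
L[8]='o': occ=1, LF[8]=C('o')+1=10+1=11
L[9]='u': occ=0, LF[9]=C('u')+0=13+0=13
L[10]='c': occ=1, LF[10]=C('c')+1=2+1=3
L[11]='i': occ=1, LF[11]=C('i')+1=4+1=5
L[12]='a': occ=0, LF[12]=C('a')+0=1+0=1
L[13]='m': occ=1, LF[13]=C('m')+1=6+1=7

Answer: 8 2 4 0 9 12 10 6 11 13 3 5 1 7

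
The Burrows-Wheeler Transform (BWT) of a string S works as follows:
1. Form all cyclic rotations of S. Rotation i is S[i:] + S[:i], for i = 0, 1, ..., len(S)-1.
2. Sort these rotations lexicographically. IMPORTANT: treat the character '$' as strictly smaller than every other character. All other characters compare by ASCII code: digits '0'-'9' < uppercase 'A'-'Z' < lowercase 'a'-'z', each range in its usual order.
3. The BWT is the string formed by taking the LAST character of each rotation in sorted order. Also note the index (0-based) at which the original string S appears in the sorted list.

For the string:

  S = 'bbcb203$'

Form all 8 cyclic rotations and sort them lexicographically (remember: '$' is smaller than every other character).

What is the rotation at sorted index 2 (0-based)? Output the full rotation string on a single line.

All 8 rotations (rotation i = S[i:]+S[:i]):
  rot[0] = bbcb203$
  rot[1] = bcb203$b
  rot[2] = cb203$bb
  rot[3] = b203$bbc
  rot[4] = 203$bbcb
  rot[5] = 03$bbcb2
  rot[6] = 3$bbcb20
  rot[7] = $bbcb203
Sorted (with $ < everything):
  sorted[0] = $bbcb203
  sorted[1] = 03$bbcb2
  sorted[2] = 203$bbcb
  sorted[3] = 3$bbcb20
  sorted[4] = b203$bbc
  sorted[5] = bbcb203$
  sorted[6] = bcb203$b
  sorted[7] = cb203$bb
sorted[2] = 203$bbcb

Answer: 203$bbcb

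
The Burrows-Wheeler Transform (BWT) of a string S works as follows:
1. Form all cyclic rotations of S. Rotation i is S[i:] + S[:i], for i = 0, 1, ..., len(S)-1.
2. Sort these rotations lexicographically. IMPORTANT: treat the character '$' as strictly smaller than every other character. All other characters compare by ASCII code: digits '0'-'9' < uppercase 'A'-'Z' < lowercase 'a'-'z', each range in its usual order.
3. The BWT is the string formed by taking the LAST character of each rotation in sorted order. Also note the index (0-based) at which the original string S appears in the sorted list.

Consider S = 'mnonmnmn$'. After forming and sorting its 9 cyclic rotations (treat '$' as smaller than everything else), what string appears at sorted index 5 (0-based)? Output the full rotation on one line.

Answer: nmn$mnonm

Derivation:
All 9 rotations (rotation i = S[i:]+S[:i]):
  rot[0] = mnonmnmn$
  rot[1] = nonmnmn$m
  rot[2] = onmnmn$mn
  rot[3] = nmnmn$mno
  rot[4] = mnmn$mnon
  rot[5] = nmn$mnonm
  rot[6] = mn$mnonmn
  rot[7] = n$mnonmnm
  rot[8] = $mnonmnmn
Sorted (with $ < everything):
  sorted[0] = $mnonmnmn
  sorted[1] = mn$mnonmn
  sorted[2] = mnmn$mnon
  sorted[3] = mnonmnmn$
  sorted[4] = n$mnonmnm
  sorted[5] = nmn$mnonm
  sorted[6] = nmnmn$mno
  sorted[7] = nonmnmn$m
  sorted[8] = onmnmn$mn
sorted[5] = nmn$mnonm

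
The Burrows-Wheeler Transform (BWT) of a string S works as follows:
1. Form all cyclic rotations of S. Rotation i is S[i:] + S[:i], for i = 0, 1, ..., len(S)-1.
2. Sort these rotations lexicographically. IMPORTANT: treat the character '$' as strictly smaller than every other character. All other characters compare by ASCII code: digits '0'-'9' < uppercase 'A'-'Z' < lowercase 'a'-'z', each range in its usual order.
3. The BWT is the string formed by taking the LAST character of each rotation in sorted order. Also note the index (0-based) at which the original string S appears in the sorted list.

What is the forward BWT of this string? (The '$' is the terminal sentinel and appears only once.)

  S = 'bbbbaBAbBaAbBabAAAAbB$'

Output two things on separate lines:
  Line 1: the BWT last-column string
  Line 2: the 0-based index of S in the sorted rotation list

All 22 rotations (rotation i = S[i:]+S[:i]):
  rot[0] = bbbbaBAbBaAbBabAAAAbB$
  rot[1] = bbbaBAbBaAbBabAAAAbB$b
  rot[2] = bbaBAbBaAbBabAAAAbB$bb
  rot[3] = baBAbBaAbBabAAAAbB$bbb
  rot[4] = aBAbBaAbBabAAAAbB$bbbb
  rot[5] = BAbBaAbBabAAAAbB$bbbba
  rot[6] = AbBaAbBabAAAAbB$bbbbaB
  rot[7] = bBaAbBabAAAAbB$bbbbaBA
  rot[8] = BaAbBabAAAAbB$bbbbaBAb
  rot[9] = aAbBabAAAAbB$bbbbaBAbB
  rot[10] = AbBabAAAAbB$bbbbaBAbBa
  rot[11] = bBabAAAAbB$bbbbaBAbBaA
  rot[12] = BabAAAAbB$bbbbaBAbBaAb
  rot[13] = abAAAAbB$bbbbaBAbBaAbB
  rot[14] = bAAAAbB$bbbbaBAbBaAbBa
  rot[15] = AAAAbB$bbbbaBAbBaAbBab
  rot[16] = AAAbB$bbbbaBAbBaAbBabA
  rot[17] = AAbB$bbbbaBAbBaAbBabAA
  rot[18] = AbB$bbbbaBAbBaAbBabAAA
  rot[19] = bB$bbbbaBAbBaAbBabAAAA
  rot[20] = B$bbbbaBAbBaAbBabAAAAb
  rot[21] = $bbbbaBAbBaAbBabAAAAbB
Sorted (with $ < everything):
  sorted[0] = $bbbbaBAbBaAbBabAAAAbB  (last char: 'B')
  sorted[1] = AAAAbB$bbbbaBAbBaAbBab  (last char: 'b')
  sorted[2] = AAAbB$bbbbaBAbBaAbBabA  (last char: 'A')
  sorted[3] = AAbB$bbbbaBAbBaAbBabAA  (last char: 'A')
  sorted[4] = AbB$bbbbaBAbBaAbBabAAA  (last char: 'A')
  sorted[5] = AbBaAbBabAAAAbB$bbbbaB  (last char: 'B')
  sorted[6] = AbBabAAAAbB$bbbbaBAbBa  (last char: 'a')
  sorted[7] = B$bbbbaBAbBaAbBabAAAAb  (last char: 'b')
  sorted[8] = BAbBaAbBabAAAAbB$bbbba  (last char: 'a')
  sorted[9] = BaAbBabAAAAbB$bbbbaBAb  (last char: 'b')
  sorted[10] = BabAAAAbB$bbbbaBAbBaAb  (last char: 'b')
  sorted[11] = aAbBabAAAAbB$bbbbaBAbB  (last char: 'B')
  sorted[12] = aBAbBaAbBabAAAAbB$bbbb  (last char: 'b')
  sorted[13] = abAAAAbB$bbbbaBAbBaAbB  (last char: 'B')
  sorted[14] = bAAAAbB$bbbbaBAbBaAbBa  (last char: 'a')
  sorted[15] = bB$bbbbaBAbBaAbBabAAAA  (last char: 'A')
  sorted[16] = bBaAbBabAAAAbB$bbbbaBA  (last char: 'A')
  sorted[17] = bBabAAAAbB$bbbbaBAbBaA  (last char: 'A')
  sorted[18] = baBAbBaAbBabAAAAbB$bbb  (last char: 'b')
  sorted[19] = bbaBAbBaAbBabAAAAbB$bb  (last char: 'b')
  sorted[20] = bbbaBAbBaAbBabAAAAbB$b  (last char: 'b')
  sorted[21] = bbbbaBAbBaAbBabAAAAbB$  (last char: '$')
Last column: BbAAABababbBbBaAAAbbb$
Original string S is at sorted index 21

Answer: BbAAABababbBbBaAAAbbb$
21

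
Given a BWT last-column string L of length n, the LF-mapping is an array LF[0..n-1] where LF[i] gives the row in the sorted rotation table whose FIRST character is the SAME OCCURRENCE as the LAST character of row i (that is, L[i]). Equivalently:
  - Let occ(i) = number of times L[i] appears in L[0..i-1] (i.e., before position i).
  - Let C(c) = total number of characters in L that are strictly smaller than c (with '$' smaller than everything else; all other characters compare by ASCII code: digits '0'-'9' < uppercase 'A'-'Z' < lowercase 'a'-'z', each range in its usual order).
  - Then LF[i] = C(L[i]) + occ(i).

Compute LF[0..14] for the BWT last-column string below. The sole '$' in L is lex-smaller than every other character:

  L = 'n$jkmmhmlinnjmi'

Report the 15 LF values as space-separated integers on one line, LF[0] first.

Answer: 12 0 4 6 8 9 1 10 7 2 13 14 5 11 3

Derivation:
Char counts: '$':1, 'h':1, 'i':2, 'j':2, 'k':1, 'l':1, 'm':4, 'n':3
C (first-col start): C('$')=0, C('h')=1, C('i')=2, C('j')=4, C('k')=6, C('l')=7, C('m')=8, C('n')=12
L[0]='n': occ=0, LF[0]=C('n')+0=12+0=12
L[1]='$': occ=0, LF[1]=C('$')+0=0+0=0
L[2]='j': occ=0, LF[2]=C('j')+0=4+0=4
L[3]='k': occ=0, LF[3]=C('k')+0=6+0=6
L[4]='m': occ=0, LF[4]=C('m')+0=8+0=8
L[5]='m': occ=1, LF[5]=C('m')+1=8+1=9
L[6]='h': occ=0, LF[6]=C('h')+0=1+0=1
L[7]='m': occ=2, LF[7]=C('m')+2=8+2=10
L[8]='l': occ=0, LF[8]=C('l')+0=7+0=7
L[9]='i': occ=0, LF[9]=C('i')+0=2+0=2
L[10]='n': occ=1, LF[10]=C('n')+1=12+1=13
L[11]='n': occ=2, LF[11]=C('n')+2=12+2=14
L[12]='j': occ=1, LF[12]=C('j')+1=4+1=5
L[13]='m': occ=3, LF[13]=C('m')+3=8+3=11
L[14]='i': occ=1, LF[14]=C('i')+1=2+1=3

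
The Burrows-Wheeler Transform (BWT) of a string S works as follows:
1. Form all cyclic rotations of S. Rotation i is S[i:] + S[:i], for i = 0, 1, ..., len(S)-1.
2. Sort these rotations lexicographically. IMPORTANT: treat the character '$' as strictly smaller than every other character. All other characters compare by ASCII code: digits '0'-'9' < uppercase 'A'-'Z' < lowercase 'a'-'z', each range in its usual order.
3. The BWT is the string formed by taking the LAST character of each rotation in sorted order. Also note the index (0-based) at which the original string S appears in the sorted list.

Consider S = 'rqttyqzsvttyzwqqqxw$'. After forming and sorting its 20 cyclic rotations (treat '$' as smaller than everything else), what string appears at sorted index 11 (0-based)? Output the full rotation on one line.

Answer: tyzwqqqxw$rqttyqzsvt

Derivation:
All 20 rotations (rotation i = S[i:]+S[:i]):
  rot[0] = rqttyqzsvttyzwqqqxw$
  rot[1] = qttyqzsvttyzwqqqxw$r
  rot[2] = ttyqzsvttyzwqqqxw$rq
  rot[3] = tyqzsvttyzwqqqxw$rqt
  rot[4] = yqzsvttyzwqqqxw$rqtt
  rot[5] = qzsvttyzwqqqxw$rqtty
  rot[6] = zsvttyzwqqqxw$rqttyq
  rot[7] = svttyzwqqqxw$rqttyqz
  rot[8] = vttyzwqqqxw$rqttyqzs
  rot[9] = ttyzwqqqxw$rqttyqzsv
  rot[10] = tyzwqqqxw$rqttyqzsvt
  rot[11] = yzwqqqxw$rqttyqzsvtt
  rot[12] = zwqqqxw$rqttyqzsvtty
  rot[13] = wqqqxw$rqttyqzsvttyz
  rot[14] = qqqxw$rqttyqzsvttyzw
  rot[15] = qqxw$rqttyqzsvttyzwq
  rot[16] = qxw$rqttyqzsvttyzwqq
  rot[17] = xw$rqttyqzsvttyzwqqq
  rot[18] = w$rqttyqzsvttyzwqqqx
  rot[19] = $rqttyqzsvttyzwqqqxw
Sorted (with $ < everything):
  sorted[0] = $rqttyqzsvttyzwqqqxw
  sorted[1] = qqqxw$rqttyqzsvttyzw
  sorted[2] = qqxw$rqttyqzsvttyzwq
  sorted[3] = qttyqzsvttyzwqqqxw$r
  sorted[4] = qxw$rqttyqzsvttyzwqq
  sorted[5] = qzsvttyzwqqqxw$rqtty
  sorted[6] = rqttyqzsvttyzwqqqxw$
  sorted[7] = svttyzwqqqxw$rqttyqz
  sorted[8] = ttyqzsvttyzwqqqxw$rq
  sorted[9] = ttyzwqqqxw$rqttyqzsv
  sorted[10] = tyqzsvttyzwqqqxw$rqt
  sorted[11] = tyzwqqqxw$rqttyqzsvt
  sorted[12] = vttyzwqqqxw$rqttyqzs
  sorted[13] = w$rqttyqzsvttyzwqqqx
  sorted[14] = wqqqxw$rqttyqzsvttyz
  sorted[15] = xw$rqttyqzsvttyzwqqq
  sorted[16] = yqzsvttyzwqqqxw$rqtt
  sorted[17] = yzwqqqxw$rqttyqzsvtt
  sorted[18] = zsvttyzwqqqxw$rqttyq
  sorted[19] = zwqqqxw$rqttyqzsvtty
sorted[11] = tyzwqqqxw$rqttyqzsvt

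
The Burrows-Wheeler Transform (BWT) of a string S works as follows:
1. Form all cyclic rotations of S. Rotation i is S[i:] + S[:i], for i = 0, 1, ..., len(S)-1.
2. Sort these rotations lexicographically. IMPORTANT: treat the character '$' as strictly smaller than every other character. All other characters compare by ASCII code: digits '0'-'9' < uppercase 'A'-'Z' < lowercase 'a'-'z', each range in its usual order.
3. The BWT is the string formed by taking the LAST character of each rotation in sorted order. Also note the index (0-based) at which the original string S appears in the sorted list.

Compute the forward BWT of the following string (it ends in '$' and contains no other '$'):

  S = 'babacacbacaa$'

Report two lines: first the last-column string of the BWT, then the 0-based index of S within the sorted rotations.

All 13 rotations (rotation i = S[i:]+S[:i]):
  rot[0] = babacacbacaa$
  rot[1] = abacacbacaa$b
  rot[2] = bacacbacaa$ba
  rot[3] = acacbacaa$bab
  rot[4] = cacbacaa$baba
  rot[5] = acbacaa$babac
  rot[6] = cbacaa$babaca
  rot[7] = bacaa$babacac
  rot[8] = acaa$babacacb
  rot[9] = caa$babacacba
  rot[10] = aa$babacacbac
  rot[11] = a$babacacbaca
  rot[12] = $babacacbacaa
Sorted (with $ < everything):
  sorted[0] = $babacacbacaa  (last char: 'a')
  sorted[1] = a$babacacbaca  (last char: 'a')
  sorted[2] = aa$babacacbac  (last char: 'c')
  sorted[3] = abacacbacaa$b  (last char: 'b')
  sorted[4] = acaa$babacacb  (last char: 'b')
  sorted[5] = acacbacaa$bab  (last char: 'b')
  sorted[6] = acbacaa$babac  (last char: 'c')
  sorted[7] = babacacbacaa$  (last char: '$')
  sorted[8] = bacaa$babacac  (last char: 'c')
  sorted[9] = bacacbacaa$ba  (last char: 'a')
  sorted[10] = caa$babacacba  (last char: 'a')
  sorted[11] = cacbacaa$baba  (last char: 'a')
  sorted[12] = cbacaa$babaca  (last char: 'a')
Last column: aacbbbc$caaaa
Original string S is at sorted index 7

Answer: aacbbbc$caaaa
7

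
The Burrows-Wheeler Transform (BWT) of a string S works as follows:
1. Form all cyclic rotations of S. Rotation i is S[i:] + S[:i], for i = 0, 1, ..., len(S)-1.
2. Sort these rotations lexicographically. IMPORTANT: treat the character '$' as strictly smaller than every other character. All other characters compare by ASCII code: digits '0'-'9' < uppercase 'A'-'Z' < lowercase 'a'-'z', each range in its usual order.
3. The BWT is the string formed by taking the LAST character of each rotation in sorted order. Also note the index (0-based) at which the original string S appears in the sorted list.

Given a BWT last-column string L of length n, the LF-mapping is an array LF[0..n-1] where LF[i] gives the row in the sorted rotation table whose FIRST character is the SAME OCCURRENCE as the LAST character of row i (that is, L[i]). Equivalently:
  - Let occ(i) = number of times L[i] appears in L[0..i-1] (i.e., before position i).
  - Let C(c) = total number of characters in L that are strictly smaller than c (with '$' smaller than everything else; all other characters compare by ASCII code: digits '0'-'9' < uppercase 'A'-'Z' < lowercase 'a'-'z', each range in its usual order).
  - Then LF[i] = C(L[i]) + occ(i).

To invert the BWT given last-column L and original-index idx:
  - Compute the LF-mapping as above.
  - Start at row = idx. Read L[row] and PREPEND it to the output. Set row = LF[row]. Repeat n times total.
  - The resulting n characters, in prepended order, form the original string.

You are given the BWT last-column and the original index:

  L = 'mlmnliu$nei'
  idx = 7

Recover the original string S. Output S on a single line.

Answer: millennium$

Derivation:
LF mapping: 6 4 7 8 5 2 10 0 9 1 3
Walk LF starting at row 7, prepending L[row]:
  step 1: row=7, L[7]='$', prepend. Next row=LF[7]=0
  step 2: row=0, L[0]='m', prepend. Next row=LF[0]=6
  step 3: row=6, L[6]='u', prepend. Next row=LF[6]=10
  step 4: row=10, L[10]='i', prepend. Next row=LF[10]=3
  step 5: row=3, L[3]='n', prepend. Next row=LF[3]=8
  step 6: row=8, L[8]='n', prepend. Next row=LF[8]=9
  step 7: row=9, L[9]='e', prepend. Next row=LF[9]=1
  step 8: row=1, L[1]='l', prepend. Next row=LF[1]=4
  step 9: row=4, L[4]='l', prepend. Next row=LF[4]=5
  step 10: row=5, L[5]='i', prepend. Next row=LF[5]=2
  step 11: row=2, L[2]='m', prepend. Next row=LF[2]=7
Reversed output: millennium$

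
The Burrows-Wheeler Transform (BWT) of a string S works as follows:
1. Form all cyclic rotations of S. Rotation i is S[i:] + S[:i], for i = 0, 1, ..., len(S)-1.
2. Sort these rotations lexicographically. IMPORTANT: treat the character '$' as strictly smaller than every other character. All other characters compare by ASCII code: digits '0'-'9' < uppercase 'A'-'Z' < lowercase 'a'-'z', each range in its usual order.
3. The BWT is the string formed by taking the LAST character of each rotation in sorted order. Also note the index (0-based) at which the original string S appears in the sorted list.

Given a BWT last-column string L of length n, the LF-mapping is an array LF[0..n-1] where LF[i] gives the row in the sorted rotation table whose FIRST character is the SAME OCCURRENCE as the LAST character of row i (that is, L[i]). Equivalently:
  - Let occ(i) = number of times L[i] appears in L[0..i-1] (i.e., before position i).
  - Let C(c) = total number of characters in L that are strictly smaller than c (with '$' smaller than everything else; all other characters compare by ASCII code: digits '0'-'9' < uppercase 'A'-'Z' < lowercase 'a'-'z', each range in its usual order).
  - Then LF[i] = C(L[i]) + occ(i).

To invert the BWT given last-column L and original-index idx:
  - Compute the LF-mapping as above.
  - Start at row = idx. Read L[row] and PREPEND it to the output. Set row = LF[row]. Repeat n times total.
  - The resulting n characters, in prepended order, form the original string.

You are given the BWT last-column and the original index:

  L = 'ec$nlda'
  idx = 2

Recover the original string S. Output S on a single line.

LF mapping: 4 2 0 6 5 3 1
Walk LF starting at row 2, prepending L[row]:
  step 1: row=2, L[2]='$', prepend. Next row=LF[2]=0
  step 2: row=0, L[0]='e', prepend. Next row=LF[0]=4
  step 3: row=4, L[4]='l', prepend. Next row=LF[4]=5
  step 4: row=5, L[5]='d', prepend. Next row=LF[5]=3
  step 5: row=3, L[3]='n', prepend. Next row=LF[3]=6
  step 6: row=6, L[6]='a', prepend. Next row=LF[6]=1
  step 7: row=1, L[1]='c', prepend. Next row=LF[1]=2
Reversed output: candle$

Answer: candle$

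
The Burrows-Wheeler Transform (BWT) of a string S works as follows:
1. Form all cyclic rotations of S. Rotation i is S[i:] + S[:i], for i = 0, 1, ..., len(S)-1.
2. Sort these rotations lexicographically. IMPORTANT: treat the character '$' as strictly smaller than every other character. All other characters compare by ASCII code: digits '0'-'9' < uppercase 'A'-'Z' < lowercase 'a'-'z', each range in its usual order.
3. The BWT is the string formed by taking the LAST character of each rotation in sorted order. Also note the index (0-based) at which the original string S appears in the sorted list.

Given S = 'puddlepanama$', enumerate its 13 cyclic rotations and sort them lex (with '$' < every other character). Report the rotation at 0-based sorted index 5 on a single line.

All 13 rotations (rotation i = S[i:]+S[:i]):
  rot[0] = puddlepanama$
  rot[1] = uddlepanama$p
  rot[2] = ddlepanama$pu
  rot[3] = dlepanama$pud
  rot[4] = lepanama$pudd
  rot[5] = epanama$puddl
  rot[6] = panama$puddle
  rot[7] = anama$puddlep
  rot[8] = nama$puddlepa
  rot[9] = ama$puddlepan
  rot[10] = ma$puddlepana
  rot[11] = a$puddlepanam
  rot[12] = $puddlepanama
Sorted (with $ < everything):
  sorted[0] = $puddlepanama
  sorted[1] = a$puddlepanam
  sorted[2] = ama$puddlepan
  sorted[3] = anama$puddlep
  sorted[4] = ddlepanama$pu
  sorted[5] = dlepanama$pud
  sorted[6] = epanama$puddl
  sorted[7] = lepanama$pudd
  sorted[8] = ma$puddlepana
  sorted[9] = nama$puddlepa
  sorted[10] = panama$puddle
  sorted[11] = puddlepanama$
  sorted[12] = uddlepanama$p
sorted[5] = dlepanama$pud

Answer: dlepanama$pud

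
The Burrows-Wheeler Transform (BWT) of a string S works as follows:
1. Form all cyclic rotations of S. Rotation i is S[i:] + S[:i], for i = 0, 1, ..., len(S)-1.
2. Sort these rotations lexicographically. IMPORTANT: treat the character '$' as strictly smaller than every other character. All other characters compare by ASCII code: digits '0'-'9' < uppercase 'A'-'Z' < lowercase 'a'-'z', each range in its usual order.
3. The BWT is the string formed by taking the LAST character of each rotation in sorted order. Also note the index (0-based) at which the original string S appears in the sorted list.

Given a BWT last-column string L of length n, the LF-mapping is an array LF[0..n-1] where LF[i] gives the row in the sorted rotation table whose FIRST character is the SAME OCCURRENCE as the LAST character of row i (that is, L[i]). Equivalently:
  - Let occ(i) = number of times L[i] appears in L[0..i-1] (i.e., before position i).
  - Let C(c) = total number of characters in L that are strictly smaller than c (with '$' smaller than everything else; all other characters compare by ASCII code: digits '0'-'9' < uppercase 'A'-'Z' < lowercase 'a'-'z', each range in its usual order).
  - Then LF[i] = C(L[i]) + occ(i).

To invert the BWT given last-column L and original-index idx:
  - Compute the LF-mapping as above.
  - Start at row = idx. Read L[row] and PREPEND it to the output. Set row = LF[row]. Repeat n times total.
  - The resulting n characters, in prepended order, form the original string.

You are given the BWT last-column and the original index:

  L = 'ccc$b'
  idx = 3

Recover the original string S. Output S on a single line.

LF mapping: 2 3 4 0 1
Walk LF starting at row 3, prepending L[row]:
  step 1: row=3, L[3]='$', prepend. Next row=LF[3]=0
  step 2: row=0, L[0]='c', prepend. Next row=LF[0]=2
  step 3: row=2, L[2]='c', prepend. Next row=LF[2]=4
  step 4: row=4, L[4]='b', prepend. Next row=LF[4]=1
  step 5: row=1, L[1]='c', prepend. Next row=LF[1]=3
Reversed output: cbcc$

Answer: cbcc$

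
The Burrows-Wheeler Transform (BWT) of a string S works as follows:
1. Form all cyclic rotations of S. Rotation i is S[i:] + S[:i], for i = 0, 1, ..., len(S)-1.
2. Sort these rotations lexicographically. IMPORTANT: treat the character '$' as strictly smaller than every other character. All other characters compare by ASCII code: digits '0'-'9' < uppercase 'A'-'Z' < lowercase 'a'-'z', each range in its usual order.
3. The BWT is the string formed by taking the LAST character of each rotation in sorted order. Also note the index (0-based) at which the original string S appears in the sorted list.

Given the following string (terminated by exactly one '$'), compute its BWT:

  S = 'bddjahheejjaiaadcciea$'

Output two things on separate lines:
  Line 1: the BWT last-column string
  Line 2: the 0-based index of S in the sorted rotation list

Answer: aeiajj$dcabdihehaacdje
6

Derivation:
All 22 rotations (rotation i = S[i:]+S[:i]):
  rot[0] = bddjahheejjaiaadcciea$
  rot[1] = ddjahheejjaiaadcciea$b
  rot[2] = djahheejjaiaadcciea$bd
  rot[3] = jahheejjaiaadcciea$bdd
  rot[4] = ahheejjaiaadcciea$bddj
  rot[5] = hheejjaiaadcciea$bddja
  rot[6] = heejjaiaadcciea$bddjah
  rot[7] = eejjaiaadcciea$bddjahh
  rot[8] = ejjaiaadcciea$bddjahhe
  rot[9] = jjaiaadcciea$bddjahhee
  rot[10] = jaiaadcciea$bddjahheej
  rot[11] = aiaadcciea$bddjahheejj
  rot[12] = iaadcciea$bddjahheejja
  rot[13] = aadcciea$bddjahheejjai
  rot[14] = adcciea$bddjahheejjaia
  rot[15] = dcciea$bddjahheejjaiaa
  rot[16] = cciea$bddjahheejjaiaad
  rot[17] = ciea$bddjahheejjaiaadc
  rot[18] = iea$bddjahheejjaiaadcc
  rot[19] = ea$bddjahheejjaiaadcci
  rot[20] = a$bddjahheejjaiaadccie
  rot[21] = $bddjahheejjaiaadcciea
Sorted (with $ < everything):
  sorted[0] = $bddjahheejjaiaadcciea  (last char: 'a')
  sorted[1] = a$bddjahheejjaiaadccie  (last char: 'e')
  sorted[2] = aadcciea$bddjahheejjai  (last char: 'i')
  sorted[3] = adcciea$bddjahheejjaia  (last char: 'a')
  sorted[4] = ahheejjaiaadcciea$bddj  (last char: 'j')
  sorted[5] = aiaadcciea$bddjahheejj  (last char: 'j')
  sorted[6] = bddjahheejjaiaadcciea$  (last char: '$')
  sorted[7] = cciea$bddjahheejjaiaad  (last char: 'd')
  sorted[8] = ciea$bddjahheejjaiaadc  (last char: 'c')
  sorted[9] = dcciea$bddjahheejjaiaa  (last char: 'a')
  sorted[10] = ddjahheejjaiaadcciea$b  (last char: 'b')
  sorted[11] = djahheejjaiaadcciea$bd  (last char: 'd')
  sorted[12] = ea$bddjahheejjaiaadcci  (last char: 'i')
  sorted[13] = eejjaiaadcciea$bddjahh  (last char: 'h')
  sorted[14] = ejjaiaadcciea$bddjahhe  (last char: 'e')
  sorted[15] = heejjaiaadcciea$bddjah  (last char: 'h')
  sorted[16] = hheejjaiaadcciea$bddja  (last char: 'a')
  sorted[17] = iaadcciea$bddjahheejja  (last char: 'a')
  sorted[18] = iea$bddjahheejjaiaadcc  (last char: 'c')
  sorted[19] = jahheejjaiaadcciea$bdd  (last char: 'd')
  sorted[20] = jaiaadcciea$bddjahheej  (last char: 'j')
  sorted[21] = jjaiaadcciea$bddjahhee  (last char: 'e')
Last column: aeiajj$dcabdihehaacdje
Original string S is at sorted index 6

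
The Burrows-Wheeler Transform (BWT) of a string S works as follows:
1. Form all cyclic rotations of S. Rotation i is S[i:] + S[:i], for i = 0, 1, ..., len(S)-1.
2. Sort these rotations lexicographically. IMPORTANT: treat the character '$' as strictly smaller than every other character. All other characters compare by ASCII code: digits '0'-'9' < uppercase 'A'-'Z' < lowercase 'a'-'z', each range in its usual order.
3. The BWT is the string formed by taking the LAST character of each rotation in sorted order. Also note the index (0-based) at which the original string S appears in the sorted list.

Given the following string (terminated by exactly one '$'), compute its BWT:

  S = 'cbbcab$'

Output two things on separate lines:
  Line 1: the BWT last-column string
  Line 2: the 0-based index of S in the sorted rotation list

All 7 rotations (rotation i = S[i:]+S[:i]):
  rot[0] = cbbcab$
  rot[1] = bbcab$c
  rot[2] = bcab$cb
  rot[3] = cab$cbb
  rot[4] = ab$cbbc
  rot[5] = b$cbbca
  rot[6] = $cbbcab
Sorted (with $ < everything):
  sorted[0] = $cbbcab  (last char: 'b')
  sorted[1] = ab$cbbc  (last char: 'c')
  sorted[2] = b$cbbca  (last char: 'a')
  sorted[3] = bbcab$c  (last char: 'c')
  sorted[4] = bcab$cb  (last char: 'b')
  sorted[5] = cab$cbb  (last char: 'b')
  sorted[6] = cbbcab$  (last char: '$')
Last column: bcacbb$
Original string S is at sorted index 6

Answer: bcacbb$
6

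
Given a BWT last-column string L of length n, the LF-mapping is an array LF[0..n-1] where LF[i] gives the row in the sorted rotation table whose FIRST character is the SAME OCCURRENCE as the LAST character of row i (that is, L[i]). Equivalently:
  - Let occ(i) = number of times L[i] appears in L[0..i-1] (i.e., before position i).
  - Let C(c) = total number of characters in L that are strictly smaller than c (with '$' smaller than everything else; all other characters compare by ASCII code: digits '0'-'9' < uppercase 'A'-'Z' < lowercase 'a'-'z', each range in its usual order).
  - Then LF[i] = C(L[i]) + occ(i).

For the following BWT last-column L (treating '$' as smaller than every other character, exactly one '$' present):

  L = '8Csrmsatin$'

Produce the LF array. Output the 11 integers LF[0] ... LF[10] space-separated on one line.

Answer: 1 2 8 7 5 9 3 10 4 6 0

Derivation:
Char counts: '$':1, '8':1, 'C':1, 'a':1, 'i':1, 'm':1, 'n':1, 'r':1, 's':2, 't':1
C (first-col start): C('$')=0, C('8')=1, C('C')=2, C('a')=3, C('i')=4, C('m')=5, C('n')=6, C('r')=7, C('s')=8, C('t')=10
L[0]='8': occ=0, LF[0]=C('8')+0=1+0=1
L[1]='C': occ=0, LF[1]=C('C')+0=2+0=2
L[2]='s': occ=0, LF[2]=C('s')+0=8+0=8
L[3]='r': occ=0, LF[3]=C('r')+0=7+0=7
L[4]='m': occ=0, LF[4]=C('m')+0=5+0=5
L[5]='s': occ=1, LF[5]=C('s')+1=8+1=9
L[6]='a': occ=0, LF[6]=C('a')+0=3+0=3
L[7]='t': occ=0, LF[7]=C('t')+0=10+0=10
L[8]='i': occ=0, LF[8]=C('i')+0=4+0=4
L[9]='n': occ=0, LF[9]=C('n')+0=6+0=6
L[10]='$': occ=0, LF[10]=C('$')+0=0+0=0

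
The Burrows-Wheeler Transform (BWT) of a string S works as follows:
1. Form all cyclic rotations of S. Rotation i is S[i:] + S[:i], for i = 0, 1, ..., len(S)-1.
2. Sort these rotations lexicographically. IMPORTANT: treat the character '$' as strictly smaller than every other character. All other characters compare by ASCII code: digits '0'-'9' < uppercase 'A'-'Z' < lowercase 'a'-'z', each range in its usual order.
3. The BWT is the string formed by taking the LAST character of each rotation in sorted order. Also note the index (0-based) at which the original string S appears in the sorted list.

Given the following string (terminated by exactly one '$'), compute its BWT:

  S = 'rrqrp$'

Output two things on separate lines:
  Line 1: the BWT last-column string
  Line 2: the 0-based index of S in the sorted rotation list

Answer: prrqr$
5

Derivation:
All 6 rotations (rotation i = S[i:]+S[:i]):
  rot[0] = rrqrp$
  rot[1] = rqrp$r
  rot[2] = qrp$rr
  rot[3] = rp$rrq
  rot[4] = p$rrqr
  rot[5] = $rrqrp
Sorted (with $ < everything):
  sorted[0] = $rrqrp  (last char: 'p')
  sorted[1] = p$rrqr  (last char: 'r')
  sorted[2] = qrp$rr  (last char: 'r')
  sorted[3] = rp$rrq  (last char: 'q')
  sorted[4] = rqrp$r  (last char: 'r')
  sorted[5] = rrqrp$  (last char: '$')
Last column: prrqr$
Original string S is at sorted index 5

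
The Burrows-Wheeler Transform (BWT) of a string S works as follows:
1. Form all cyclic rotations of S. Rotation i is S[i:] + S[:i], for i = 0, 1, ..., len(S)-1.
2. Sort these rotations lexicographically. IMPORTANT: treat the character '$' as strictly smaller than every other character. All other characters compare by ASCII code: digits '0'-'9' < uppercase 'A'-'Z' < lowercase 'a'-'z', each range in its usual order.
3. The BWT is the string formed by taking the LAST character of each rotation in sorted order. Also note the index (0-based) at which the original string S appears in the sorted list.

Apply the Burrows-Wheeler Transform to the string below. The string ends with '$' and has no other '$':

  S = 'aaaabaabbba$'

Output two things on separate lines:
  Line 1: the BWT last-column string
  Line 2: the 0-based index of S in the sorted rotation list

Answer: ab$aabaababa
2

Derivation:
All 12 rotations (rotation i = S[i:]+S[:i]):
  rot[0] = aaaabaabbba$
  rot[1] = aaabaabbba$a
  rot[2] = aabaabbba$aa
  rot[3] = abaabbba$aaa
  rot[4] = baabbba$aaaa
  rot[5] = aabbba$aaaab
  rot[6] = abbba$aaaaba
  rot[7] = bbba$aaaabaa
  rot[8] = bba$aaaabaab
  rot[9] = ba$aaaabaabb
  rot[10] = a$aaaabaabbb
  rot[11] = $aaaabaabbba
Sorted (with $ < everything):
  sorted[0] = $aaaabaabbba  (last char: 'a')
  sorted[1] = a$aaaabaabbb  (last char: 'b')
  sorted[2] = aaaabaabbba$  (last char: '$')
  sorted[3] = aaabaabbba$a  (last char: 'a')
  sorted[4] = aabaabbba$aa  (last char: 'a')
  sorted[5] = aabbba$aaaab  (last char: 'b')
  sorted[6] = abaabbba$aaa  (last char: 'a')
  sorted[7] = abbba$aaaaba  (last char: 'a')
  sorted[8] = ba$aaaabaabb  (last char: 'b')
  sorted[9] = baabbba$aaaa  (last char: 'a')
  sorted[10] = bba$aaaabaab  (last char: 'b')
  sorted[11] = bbba$aaaabaa  (last char: 'a')
Last column: ab$aabaababa
Original string S is at sorted index 2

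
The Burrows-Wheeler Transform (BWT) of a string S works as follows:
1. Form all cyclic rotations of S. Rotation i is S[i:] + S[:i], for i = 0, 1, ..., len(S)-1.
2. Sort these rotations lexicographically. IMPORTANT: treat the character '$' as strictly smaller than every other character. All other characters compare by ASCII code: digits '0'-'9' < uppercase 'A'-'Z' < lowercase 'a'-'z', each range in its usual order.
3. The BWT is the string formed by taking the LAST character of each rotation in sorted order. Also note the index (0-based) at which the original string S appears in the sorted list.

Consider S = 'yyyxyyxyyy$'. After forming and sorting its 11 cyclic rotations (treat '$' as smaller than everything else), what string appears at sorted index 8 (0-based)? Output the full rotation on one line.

All 11 rotations (rotation i = S[i:]+S[:i]):
  rot[0] = yyyxyyxyyy$
  rot[1] = yyxyyxyyy$y
  rot[2] = yxyyxyyy$yy
  rot[3] = xyyxyyy$yyy
  rot[4] = yyxyyy$yyyx
  rot[5] = yxyyy$yyyxy
  rot[6] = xyyy$yyyxyy
  rot[7] = yyy$yyyxyyx
  rot[8] = yy$yyyxyyxy
  rot[9] = y$yyyxyyxyy
  rot[10] = $yyyxyyxyyy
Sorted (with $ < everything):
  sorted[0] = $yyyxyyxyyy
  sorted[1] = xyyxyyy$yyy
  sorted[2] = xyyy$yyyxyy
  sorted[3] = y$yyyxyyxyy
  sorted[4] = yxyyxyyy$yy
  sorted[5] = yxyyy$yyyxy
  sorted[6] = yy$yyyxyyxy
  sorted[7] = yyxyyxyyy$y
  sorted[8] = yyxyyy$yyyx
  sorted[9] = yyy$yyyxyyx
  sorted[10] = yyyxyyxyyy$
sorted[8] = yyxyyy$yyyx

Answer: yyxyyy$yyyx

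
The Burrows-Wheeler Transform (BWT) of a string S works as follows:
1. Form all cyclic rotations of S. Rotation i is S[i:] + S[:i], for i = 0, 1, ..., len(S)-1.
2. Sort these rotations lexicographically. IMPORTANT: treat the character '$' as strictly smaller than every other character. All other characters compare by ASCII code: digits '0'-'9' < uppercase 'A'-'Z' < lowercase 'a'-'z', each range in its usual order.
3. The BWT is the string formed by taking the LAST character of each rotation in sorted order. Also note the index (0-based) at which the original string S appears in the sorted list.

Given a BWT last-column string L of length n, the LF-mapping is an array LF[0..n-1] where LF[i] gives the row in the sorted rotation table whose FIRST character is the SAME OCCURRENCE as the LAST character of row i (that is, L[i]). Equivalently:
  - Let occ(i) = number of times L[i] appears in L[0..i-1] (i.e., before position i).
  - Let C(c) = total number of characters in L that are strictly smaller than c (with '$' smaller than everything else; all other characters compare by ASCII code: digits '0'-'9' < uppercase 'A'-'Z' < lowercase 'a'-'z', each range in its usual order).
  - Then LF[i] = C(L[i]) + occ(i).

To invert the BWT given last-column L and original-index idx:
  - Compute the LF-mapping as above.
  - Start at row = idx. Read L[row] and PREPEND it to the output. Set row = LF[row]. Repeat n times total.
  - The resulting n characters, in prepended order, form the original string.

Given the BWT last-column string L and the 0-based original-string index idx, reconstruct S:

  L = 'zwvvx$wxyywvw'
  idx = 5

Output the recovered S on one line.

LF mapping: 12 4 1 2 8 0 5 9 10 11 6 3 7
Walk LF starting at row 5, prepending L[row]:
  step 1: row=5, L[5]='$', prepend. Next row=LF[5]=0
  step 2: row=0, L[0]='z', prepend. Next row=LF[0]=12
  step 3: row=12, L[12]='w', prepend. Next row=LF[12]=7
  step 4: row=7, L[7]='x', prepend. Next row=LF[7]=9
  step 5: row=9, L[9]='y', prepend. Next row=LF[9]=11
  step 6: row=11, L[11]='v', prepend. Next row=LF[11]=3
  step 7: row=3, L[3]='v', prepend. Next row=LF[3]=2
  step 8: row=2, L[2]='v', prepend. Next row=LF[2]=1
  step 9: row=1, L[1]='w', prepend. Next row=LF[1]=4
  step 10: row=4, L[4]='x', prepend. Next row=LF[4]=8
  step 11: row=8, L[8]='y', prepend. Next row=LF[8]=10
  step 12: row=10, L[10]='w', prepend. Next row=LF[10]=6
  step 13: row=6, L[6]='w', prepend. Next row=LF[6]=5
Reversed output: wwyxwvvvyxwz$

Answer: wwyxwvvvyxwz$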